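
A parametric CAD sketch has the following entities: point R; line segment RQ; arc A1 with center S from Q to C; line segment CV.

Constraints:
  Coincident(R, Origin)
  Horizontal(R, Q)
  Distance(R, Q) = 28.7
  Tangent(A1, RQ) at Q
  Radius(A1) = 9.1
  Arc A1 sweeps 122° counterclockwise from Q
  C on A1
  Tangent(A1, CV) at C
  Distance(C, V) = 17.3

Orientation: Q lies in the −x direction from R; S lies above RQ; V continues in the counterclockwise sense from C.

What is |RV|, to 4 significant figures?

41.55

On A1, Q sits at bearing -90° from S; a 122° counterclockwise sweep puts C at bearing 32°, so C = S + 9.1·(cos 32°, sin 32°) = (-20.98, 13.92). Since A1 is tangent to CV there, SC ⟂ CV, so CV runs along (−sin 32°, cos 32°); with |CV| = 17.3, V = (-30.15, 28.59). Then |RV| = |V − R| = 41.55.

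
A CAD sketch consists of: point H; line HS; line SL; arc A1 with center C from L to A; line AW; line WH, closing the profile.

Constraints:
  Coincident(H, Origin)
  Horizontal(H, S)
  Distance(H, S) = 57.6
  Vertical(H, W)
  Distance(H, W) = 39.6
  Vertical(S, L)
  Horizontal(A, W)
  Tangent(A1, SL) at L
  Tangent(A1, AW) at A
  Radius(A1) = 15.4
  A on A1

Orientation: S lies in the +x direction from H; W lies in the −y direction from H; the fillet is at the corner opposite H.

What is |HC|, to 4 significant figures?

48.65

H is at the origin; H and S share the same y with |HS| = 57.6 and S on the +x side, so S = (57.60, 0.000). H and W share the same x with |HW| = 39.6 and W on the −y side, so W = (0.000, -39.60). The virtual corner opposite H is at (57.60, -39.60). Since A1 is tangent to SL there, CL ⟂ SL and since A1 is tangent to AW there, CA ⟂ AW, with radius 15.4, so the center C sits 15.4 in from both sides at C = (42.20, -24.20). Then |HC| = |C − H| = 48.65.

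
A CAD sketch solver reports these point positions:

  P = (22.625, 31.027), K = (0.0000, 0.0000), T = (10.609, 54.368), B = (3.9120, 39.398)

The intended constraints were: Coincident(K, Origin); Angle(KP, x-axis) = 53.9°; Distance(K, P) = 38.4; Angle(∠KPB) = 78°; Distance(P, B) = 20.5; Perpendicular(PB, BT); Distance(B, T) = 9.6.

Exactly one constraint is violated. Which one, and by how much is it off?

Distance(B, T) = 9.6 — off by 6.80.

K = (0.00, 0.00) ✓; KP at 53.90° ✓; |KP| = 38.40 ✓; ∠KPB = 78.00° ✓; |PB| = 20.50 ✓; ∠(PB, BT) = 90.00° ✓; |BT| = 16.40 ✗.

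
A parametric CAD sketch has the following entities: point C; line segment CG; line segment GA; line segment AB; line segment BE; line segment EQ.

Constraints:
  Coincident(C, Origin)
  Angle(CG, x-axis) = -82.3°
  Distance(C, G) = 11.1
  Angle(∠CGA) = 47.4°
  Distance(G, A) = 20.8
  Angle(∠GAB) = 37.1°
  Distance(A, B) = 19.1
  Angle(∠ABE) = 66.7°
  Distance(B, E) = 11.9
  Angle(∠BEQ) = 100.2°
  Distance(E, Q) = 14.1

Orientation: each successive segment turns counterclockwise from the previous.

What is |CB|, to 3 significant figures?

3.88

C is at the origin; CG runs at -82.3° with length 11.1, so G = (1.49, -11.0). ∠CGA = 47.4° gives GA at 50.3° from the x-axis; with |GA| = 20.8, A = (14.8, 5.00). ∠GAB = 37.1° gives AB at -167° from the x-axis; with |AB| = 19.1, B = (-3.82, 0.642). Then |CB| = |B − C| = 3.88.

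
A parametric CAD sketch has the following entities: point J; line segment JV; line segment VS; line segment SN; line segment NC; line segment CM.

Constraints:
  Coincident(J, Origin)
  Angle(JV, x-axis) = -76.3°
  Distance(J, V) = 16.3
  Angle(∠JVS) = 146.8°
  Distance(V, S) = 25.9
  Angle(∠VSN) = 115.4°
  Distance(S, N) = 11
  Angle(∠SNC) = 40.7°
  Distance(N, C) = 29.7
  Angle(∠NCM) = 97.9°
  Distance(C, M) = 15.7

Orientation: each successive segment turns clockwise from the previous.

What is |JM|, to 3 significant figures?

33.8

∠SNC = 40.7° gives NC at 46.6° from the x-axis; with |NC| = 29.7, C = (4.68, -19.8). ∠NCM = 97.9° gives CM at -35.5° from the x-axis; with |CM| = 15.7, M = (17.5, -28.9). Then |JM| = |M − J| = 33.8.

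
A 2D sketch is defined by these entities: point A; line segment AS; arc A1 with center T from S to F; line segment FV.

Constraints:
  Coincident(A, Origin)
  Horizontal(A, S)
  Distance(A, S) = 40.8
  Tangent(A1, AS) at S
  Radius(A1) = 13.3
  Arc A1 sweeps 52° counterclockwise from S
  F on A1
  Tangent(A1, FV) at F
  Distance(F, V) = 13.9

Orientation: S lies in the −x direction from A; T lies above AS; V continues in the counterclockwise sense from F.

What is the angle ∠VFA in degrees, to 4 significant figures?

61.57°

A is at the origin; AS is horizontal with |AS| = 40.8 and S on the −x side, so S = (-40.80, 0.000). The tangent condition forces TS to be normal to AS, so T = S + (0, 13.3) = (-40.80, 13.30). On A1, S sits at bearing -90° from T; a 52° counterclockwise sweep puts F at bearing -38°, so F = T + 13.3·(cos -38°, sin -38°) = (-30.32, 5.112). Tangency of A1 to FV means the radius TF is perpendicular to FV, so FV runs along (−sin -38°, cos -38°); with |FV| = 13.9, V = (-21.76, 16.07). Then cos ∠VFA = FV·FA / (|FV||FA|), giving 61.57°.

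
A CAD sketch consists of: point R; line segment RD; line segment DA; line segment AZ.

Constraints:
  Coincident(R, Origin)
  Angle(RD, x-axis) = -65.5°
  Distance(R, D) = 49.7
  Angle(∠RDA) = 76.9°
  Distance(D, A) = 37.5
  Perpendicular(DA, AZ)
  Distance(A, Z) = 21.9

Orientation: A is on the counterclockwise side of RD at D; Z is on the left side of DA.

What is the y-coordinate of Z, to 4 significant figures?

-4.993

R is at the origin; RD runs at -65.5° with length 49.7, so D = 49.7·(cos -65.5°, sin -65.5°) = (20.61, -45.23). ∠RDA = 76.9°, so DA runs at -65.5° + (180° − 76.9°) = 37.60° from the x-axis; with |DA| = 37.5, A = D + 37.5·(cos 37.60°, sin 37.60°) = (50.32, -22.34). The perpendicularity gives AZ at right angles to DA; with |AZ| = 21.9 on the left of DA, Z = A + 21.9·(-0.6101, 0.7923) = (36.96, -4.993). So Z.y = -4.993.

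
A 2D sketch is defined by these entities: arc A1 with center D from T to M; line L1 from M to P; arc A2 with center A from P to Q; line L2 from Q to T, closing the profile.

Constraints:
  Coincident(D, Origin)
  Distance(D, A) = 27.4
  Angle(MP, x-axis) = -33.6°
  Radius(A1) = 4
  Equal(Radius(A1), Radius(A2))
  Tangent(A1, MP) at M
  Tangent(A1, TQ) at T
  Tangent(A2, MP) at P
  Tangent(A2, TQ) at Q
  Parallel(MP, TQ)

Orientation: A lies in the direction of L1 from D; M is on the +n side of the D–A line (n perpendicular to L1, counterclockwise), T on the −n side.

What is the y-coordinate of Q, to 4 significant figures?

-18.49

The slot axis is L1's direction at -33.6°, so u = (cos -33.6°, sin -33.6°) = (0.8329, -0.5534) and n = (−sin -33.6°, cos -33.6°) = (0.5534, 0.8329). D is at the origin and A lies 27.4 along u from D, so A = 27.4·u = (22.82, -15.16). Tangency of A1 to both parallel lines with radius 4.0 puts M and T at D ± 4.0·n: M = (2.214, 3.332), T = (-2.214, -3.332). Equal radii place P and Q the same way about A: P = A + 4.0·n = (25.04, -11.83), Q = A − 4.0·n = (20.61, -18.49). So Q.y = -18.49.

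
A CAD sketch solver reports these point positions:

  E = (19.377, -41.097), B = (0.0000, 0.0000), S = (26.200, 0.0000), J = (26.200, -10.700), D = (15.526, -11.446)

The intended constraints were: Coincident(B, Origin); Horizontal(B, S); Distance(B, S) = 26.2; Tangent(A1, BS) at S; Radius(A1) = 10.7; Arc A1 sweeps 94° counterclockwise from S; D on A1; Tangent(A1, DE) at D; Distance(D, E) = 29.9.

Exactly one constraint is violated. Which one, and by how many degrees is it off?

Tangent(A1, DE) at D — off by 3.40°.

B = (0.00, 0.00) ✓; B.y = 0.00, S.y = 0.00 ✓; |BS| = 26.20 ✓; ∠(JS, SB) = 90.00° ✓; |JS| = 10.70 ✓; bearing(J→D) − bearing(J→S) = 94.00° ✓; |JD| = 10.70 ✓; ∠(JD, DE) = 86.60° ✗; |DE| = 29.90 ✓.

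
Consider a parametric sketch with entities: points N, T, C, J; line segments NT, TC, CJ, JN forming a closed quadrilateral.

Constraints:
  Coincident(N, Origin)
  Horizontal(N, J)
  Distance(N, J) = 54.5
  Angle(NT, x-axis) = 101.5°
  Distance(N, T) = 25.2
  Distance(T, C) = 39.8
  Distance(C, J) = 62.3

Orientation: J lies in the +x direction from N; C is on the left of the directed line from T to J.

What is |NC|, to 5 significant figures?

57.989

Checks: N = (0.00, 0.00) ✓; |TC| = 39.80 ✓; |CJ| = 62.30 ✓.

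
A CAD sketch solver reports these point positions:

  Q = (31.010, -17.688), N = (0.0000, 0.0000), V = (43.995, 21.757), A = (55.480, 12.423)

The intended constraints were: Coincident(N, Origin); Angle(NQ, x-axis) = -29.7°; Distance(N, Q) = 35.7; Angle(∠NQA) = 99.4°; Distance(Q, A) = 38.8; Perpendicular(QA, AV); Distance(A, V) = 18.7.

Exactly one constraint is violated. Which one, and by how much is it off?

Distance(A, V) = 18.7 — off by 3.90.

N = (0.00, 0.00) ✓; NQ at -29.70° ✓; |NQ| = 35.70 ✓; ∠NQA = 99.40° ✓; |QA| = 38.80 ✓; ∠(QA, AV) = 90.00° ✓; |AV| = 14.80 ✗.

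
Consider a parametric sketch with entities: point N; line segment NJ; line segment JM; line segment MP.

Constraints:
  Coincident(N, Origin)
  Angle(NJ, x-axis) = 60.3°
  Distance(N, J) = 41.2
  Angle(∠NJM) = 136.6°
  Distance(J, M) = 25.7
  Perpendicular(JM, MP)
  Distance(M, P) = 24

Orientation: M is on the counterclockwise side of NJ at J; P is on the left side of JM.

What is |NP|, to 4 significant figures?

55.80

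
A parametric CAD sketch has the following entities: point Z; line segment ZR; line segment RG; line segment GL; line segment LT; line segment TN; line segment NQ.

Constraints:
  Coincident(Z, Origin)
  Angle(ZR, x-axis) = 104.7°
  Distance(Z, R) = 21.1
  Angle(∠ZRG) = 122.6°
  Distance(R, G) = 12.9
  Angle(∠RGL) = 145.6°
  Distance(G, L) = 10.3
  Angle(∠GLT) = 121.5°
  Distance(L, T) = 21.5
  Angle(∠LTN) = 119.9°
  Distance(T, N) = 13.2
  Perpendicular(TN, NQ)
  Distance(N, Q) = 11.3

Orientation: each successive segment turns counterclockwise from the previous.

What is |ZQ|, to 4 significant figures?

15.76

Z is at the origin; ZR runs at 104.7° with length 21.1, so R = (-5.354, 20.41). ∠ZRG = 122.6° gives RG at 162.1° from the x-axis; with |RG| = 12.9, G = (-17.63, 24.37). ∠RGL = 145.6° gives GL at -163.5° from the x-axis; with |GL| = 10.3, L = (-27.51, 21.45). ∠GLT = 121.5° gives LT at -105.0° from the x-axis; with |LT| = 21.5, T = (-33.07, 0.6815). ∠LTN = 119.9° gives TN at -44.90° from the x-axis; with |TN| = 13.2, N = (-23.72, -8.636). TN is perpendicular to NQ, so NQ runs at 45.10°; with |NQ| = 11.3, Q = (-15.74, -0.6318). Then |ZQ| = |Q − Z| = 15.76.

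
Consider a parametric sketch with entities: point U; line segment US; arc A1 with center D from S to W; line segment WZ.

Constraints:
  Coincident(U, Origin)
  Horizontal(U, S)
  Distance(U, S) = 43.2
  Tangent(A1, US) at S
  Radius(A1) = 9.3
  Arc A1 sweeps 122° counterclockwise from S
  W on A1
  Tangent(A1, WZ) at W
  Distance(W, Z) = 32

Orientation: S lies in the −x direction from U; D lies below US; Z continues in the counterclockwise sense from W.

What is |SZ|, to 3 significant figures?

42.3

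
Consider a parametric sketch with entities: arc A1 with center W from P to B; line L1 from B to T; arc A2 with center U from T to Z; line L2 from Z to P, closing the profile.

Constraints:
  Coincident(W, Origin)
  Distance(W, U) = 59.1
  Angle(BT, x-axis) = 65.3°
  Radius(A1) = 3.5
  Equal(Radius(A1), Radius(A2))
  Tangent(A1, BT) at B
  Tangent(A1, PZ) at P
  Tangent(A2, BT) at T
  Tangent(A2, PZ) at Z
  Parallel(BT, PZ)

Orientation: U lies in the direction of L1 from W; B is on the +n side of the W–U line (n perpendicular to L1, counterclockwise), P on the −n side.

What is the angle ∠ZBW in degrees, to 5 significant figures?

83.245°

The slot axis is L1's direction at 65.3°, so u = (cos 65.3°, sin 65.3°) = (0.41787, 0.90851) and n = (−sin 65.3°, cos 65.3°) = (-0.90851, 0.41787). W is at the origin and U lies 59.1 along u from W, so U = 59.1·u = (24.696, 53.693). Tangency of A1 to both parallel lines with radius 3.5 puts B and P at W ± 3.5·n: B = (-3.1798, 1.4625), P = (3.1798, -1.4625). Equal radii place T and Z the same way about U: T = U + 3.5·n = (21.516, 55.155), Z = U − 3.5·n = (27.876, 52.230). Then cos ∠ZBW = BZ·BW / (|BZ||BW|), giving 83.245°.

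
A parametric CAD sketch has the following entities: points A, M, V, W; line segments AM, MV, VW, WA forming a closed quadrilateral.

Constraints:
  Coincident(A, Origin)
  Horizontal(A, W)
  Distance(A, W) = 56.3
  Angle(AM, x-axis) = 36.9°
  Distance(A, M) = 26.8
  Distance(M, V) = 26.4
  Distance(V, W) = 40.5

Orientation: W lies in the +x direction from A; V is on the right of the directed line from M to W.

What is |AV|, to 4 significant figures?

19.73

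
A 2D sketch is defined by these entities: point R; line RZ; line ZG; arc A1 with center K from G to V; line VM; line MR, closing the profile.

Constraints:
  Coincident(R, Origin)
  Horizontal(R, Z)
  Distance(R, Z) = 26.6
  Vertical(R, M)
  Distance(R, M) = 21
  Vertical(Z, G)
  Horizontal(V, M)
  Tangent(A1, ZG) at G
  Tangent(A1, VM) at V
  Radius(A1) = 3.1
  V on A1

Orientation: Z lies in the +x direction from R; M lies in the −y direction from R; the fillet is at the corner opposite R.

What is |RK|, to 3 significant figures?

29.5

R is at the origin; RZ is horizontal with |RZ| = 26.6 and Z on the +x side, so Z = (26.6, 0.00). R and M share the same x with |RM| = 21.0 and M on the −y side, so M = (0.00, -21.0). The virtual corner opposite R is at (26.6, -21.0). Since A1 is tangent to ZG there, KG ⟂ ZG and the tangent condition forces KV to be normal to VM, with radius 3.1, so the center K sits 3.1 in from both sides at K = (23.5, -17.9). Then |RK| = |K − R| = 29.5.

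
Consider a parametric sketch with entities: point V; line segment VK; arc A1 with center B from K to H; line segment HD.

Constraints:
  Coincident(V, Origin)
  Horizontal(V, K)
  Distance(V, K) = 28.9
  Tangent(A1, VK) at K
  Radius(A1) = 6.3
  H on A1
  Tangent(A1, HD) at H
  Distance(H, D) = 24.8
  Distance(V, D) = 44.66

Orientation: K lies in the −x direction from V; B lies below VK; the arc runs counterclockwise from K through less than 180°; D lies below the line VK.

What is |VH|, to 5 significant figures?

35.868

V is at the origin; VK is horizontal with |VK| = 28.9 and K on the −x side, so K = (-28.900, 0.0000). Since A1 is tangent to VK there, BK ⟂ VK, so B = K + (0, -6.3) = (-28.900, -6.3000). Since BH ⟂ HD (tangency), |BD| = √(6.3² + 24.8²) = 25.588 regardless of where H sits on A1. So D lies on both circle(V, 44.66) and circle(B, 25.588); the below-VK intersection is D = (-31.392, -31.766). H is the foot of the tangent from D: H = (-35.128, -7.2492).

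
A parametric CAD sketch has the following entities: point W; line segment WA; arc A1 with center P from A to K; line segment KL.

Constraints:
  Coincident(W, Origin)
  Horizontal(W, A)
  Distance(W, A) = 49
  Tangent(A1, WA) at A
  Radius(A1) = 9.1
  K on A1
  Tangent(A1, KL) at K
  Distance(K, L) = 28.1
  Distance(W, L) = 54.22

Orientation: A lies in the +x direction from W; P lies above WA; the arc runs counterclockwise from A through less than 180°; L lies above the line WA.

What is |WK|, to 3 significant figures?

58.1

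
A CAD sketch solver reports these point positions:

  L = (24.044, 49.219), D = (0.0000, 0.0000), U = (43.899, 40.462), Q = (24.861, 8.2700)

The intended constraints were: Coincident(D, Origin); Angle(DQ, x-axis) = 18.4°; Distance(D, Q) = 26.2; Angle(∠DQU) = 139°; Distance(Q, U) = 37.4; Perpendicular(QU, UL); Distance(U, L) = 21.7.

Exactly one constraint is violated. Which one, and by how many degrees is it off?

Perpendicular(QU, UL) — off by 6.80°.

D = (0.00, 0.00) ✓; DQ at 18.40° ✓; |DQ| = 26.20 ✓; ∠DQU = 139.0° ✓; |QU| = 37.40 ✓; ∠(QU, UL) = 96.80° ✗; |UL| = 21.70 ✓.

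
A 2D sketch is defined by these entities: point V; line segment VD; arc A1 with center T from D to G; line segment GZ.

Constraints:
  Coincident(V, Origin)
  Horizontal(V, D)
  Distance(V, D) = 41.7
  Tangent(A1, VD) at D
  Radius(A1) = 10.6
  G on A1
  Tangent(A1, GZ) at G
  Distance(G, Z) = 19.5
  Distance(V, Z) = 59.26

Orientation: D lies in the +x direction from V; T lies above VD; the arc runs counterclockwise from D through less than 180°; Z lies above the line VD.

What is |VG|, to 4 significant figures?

53.52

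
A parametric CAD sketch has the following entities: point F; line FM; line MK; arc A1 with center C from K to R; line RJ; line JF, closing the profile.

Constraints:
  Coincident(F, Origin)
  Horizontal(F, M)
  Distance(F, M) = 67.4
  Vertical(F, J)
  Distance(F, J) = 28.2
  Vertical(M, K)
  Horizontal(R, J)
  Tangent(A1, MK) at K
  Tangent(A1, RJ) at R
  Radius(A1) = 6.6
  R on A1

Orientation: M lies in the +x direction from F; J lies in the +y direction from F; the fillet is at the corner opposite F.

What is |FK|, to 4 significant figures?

70.78

F is at the origin; F and M share the same y with |FM| = 67.4 and M on the +x side, so M = (67.40, 0.000). F and J share the same x with |FJ| = 28.2 and J on the +y side, so J = (0.000, 28.20). The virtual corner opposite F is at (67.40, 28.20). Since A1 is tangent to MK there, CK ⟂ MK and tangency of A1 to RJ means the radius CR is perpendicular to RJ, with radius 6.6, so the center C sits 6.6 in from both sides at C = (60.80, 21.60). That places the tangent points at K = (67.40, 21.60) on MK and R = (60.80, 28.20) on RJ. Then |FK| = |K − F| = 70.78.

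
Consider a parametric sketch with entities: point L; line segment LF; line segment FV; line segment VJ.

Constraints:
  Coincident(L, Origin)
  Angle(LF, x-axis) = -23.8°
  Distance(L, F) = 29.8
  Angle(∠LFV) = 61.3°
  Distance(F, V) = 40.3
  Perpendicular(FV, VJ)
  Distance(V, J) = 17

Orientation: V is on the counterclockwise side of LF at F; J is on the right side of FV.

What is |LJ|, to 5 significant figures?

50.363

∠LFV = 61.3°, so FV runs at -23.8° + (180° − 61.3°) = 94.900° from the x-axis; with |FV| = 40.3, V = F + 40.3·(cos 94.900°, sin 94.900°) = (23.823, 28.127). FV ⟂ VJ; with |VJ| = 17.0 on the right of FV, J = V + 17.0·(0.99635, 0.085417) = (40.761, 29.579). Then |LJ| = |J − L| = 50.363.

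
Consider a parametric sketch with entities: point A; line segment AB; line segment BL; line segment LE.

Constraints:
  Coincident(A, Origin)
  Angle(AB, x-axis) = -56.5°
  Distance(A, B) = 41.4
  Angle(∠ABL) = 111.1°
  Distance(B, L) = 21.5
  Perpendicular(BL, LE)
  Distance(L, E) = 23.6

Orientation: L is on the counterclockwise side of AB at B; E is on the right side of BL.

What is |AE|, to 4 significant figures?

72.09

∠ABL = 111.1°, so BL runs at -56.5° + (180° − 111.1°) = 12.40° from the x-axis; with |BL| = 21.5, L = B + 21.5·(cos 12.40°, sin 12.40°) = (43.85, -29.91). BL is perpendicular to LE; with |LE| = 23.6 on the right of BL, E = L + 23.6·(0.2147, -0.9767) = (48.92, -52.96). Then |AE| = |E − A| = 72.09.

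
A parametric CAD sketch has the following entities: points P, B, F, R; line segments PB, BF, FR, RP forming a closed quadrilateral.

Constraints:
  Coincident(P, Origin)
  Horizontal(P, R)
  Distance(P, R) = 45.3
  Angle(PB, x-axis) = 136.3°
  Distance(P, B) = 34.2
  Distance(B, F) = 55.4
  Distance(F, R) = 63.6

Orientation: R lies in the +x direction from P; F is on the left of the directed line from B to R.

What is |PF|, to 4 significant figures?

60.83

Checks: |BF| = 55.40 ✓; |FR| = 63.60 ✓.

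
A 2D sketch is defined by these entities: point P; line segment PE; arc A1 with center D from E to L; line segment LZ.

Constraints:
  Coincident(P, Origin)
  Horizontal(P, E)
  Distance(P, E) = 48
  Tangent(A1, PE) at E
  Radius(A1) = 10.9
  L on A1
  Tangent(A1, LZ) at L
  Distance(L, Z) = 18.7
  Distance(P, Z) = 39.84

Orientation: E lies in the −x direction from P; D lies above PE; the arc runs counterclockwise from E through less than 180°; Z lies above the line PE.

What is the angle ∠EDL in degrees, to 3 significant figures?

69.7°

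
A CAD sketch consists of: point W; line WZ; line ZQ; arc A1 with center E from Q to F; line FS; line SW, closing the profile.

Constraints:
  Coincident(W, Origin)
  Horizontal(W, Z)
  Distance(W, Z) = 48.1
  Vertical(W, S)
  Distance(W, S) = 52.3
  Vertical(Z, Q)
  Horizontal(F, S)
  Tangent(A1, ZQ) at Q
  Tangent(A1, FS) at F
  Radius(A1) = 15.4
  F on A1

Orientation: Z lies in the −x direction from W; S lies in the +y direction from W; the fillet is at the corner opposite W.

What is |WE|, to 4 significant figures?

49.30

W and S share the same x with |WS| = 52.3 and S on the +y side, so S = (0.000, 52.30). The virtual corner opposite W is at (-48.10, 52.30). The tangent condition forces EQ to be normal to ZQ and the tangent condition forces EF to be normal to FS, with radius 15.4, so the center E sits 15.4 in from both sides at E = (-32.70, 36.90). Then |WE| = |E − W| = 49.30.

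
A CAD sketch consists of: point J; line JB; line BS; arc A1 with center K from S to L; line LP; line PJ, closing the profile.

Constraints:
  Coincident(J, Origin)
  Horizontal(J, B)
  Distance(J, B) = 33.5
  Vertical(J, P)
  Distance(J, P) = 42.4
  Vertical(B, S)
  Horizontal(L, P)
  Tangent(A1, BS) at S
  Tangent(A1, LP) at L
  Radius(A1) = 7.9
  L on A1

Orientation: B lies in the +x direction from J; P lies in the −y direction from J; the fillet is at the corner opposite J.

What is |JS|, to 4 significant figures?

48.09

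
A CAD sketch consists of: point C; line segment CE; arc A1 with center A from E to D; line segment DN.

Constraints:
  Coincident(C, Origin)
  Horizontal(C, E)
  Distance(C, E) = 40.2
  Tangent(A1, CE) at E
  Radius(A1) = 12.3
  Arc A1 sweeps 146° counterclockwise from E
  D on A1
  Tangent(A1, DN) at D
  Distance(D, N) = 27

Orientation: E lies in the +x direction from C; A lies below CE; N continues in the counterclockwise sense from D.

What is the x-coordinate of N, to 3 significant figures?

55.7

C is at the origin; CE is horizontal with |CE| = 40.2 and E on the +x side, so E = (40.2, 0.00). A1 meets CE tangentially, so AE is at right angles to CE, so A = E + (0, -12.3) = (40.2, -12.3). On A1, E sits at bearing 90° from A; a 146° counterclockwise sweep puts D at bearing 236°, so D = A + 12.3·(cos 236°, sin 236°) = (33.3, -22.5). The tangent condition forces AD to be normal to DN, so DN runs along (−sin 236°, cos 236°); with |DN| = 27.0, N = (55.7, -37.6). So N.x = 55.7.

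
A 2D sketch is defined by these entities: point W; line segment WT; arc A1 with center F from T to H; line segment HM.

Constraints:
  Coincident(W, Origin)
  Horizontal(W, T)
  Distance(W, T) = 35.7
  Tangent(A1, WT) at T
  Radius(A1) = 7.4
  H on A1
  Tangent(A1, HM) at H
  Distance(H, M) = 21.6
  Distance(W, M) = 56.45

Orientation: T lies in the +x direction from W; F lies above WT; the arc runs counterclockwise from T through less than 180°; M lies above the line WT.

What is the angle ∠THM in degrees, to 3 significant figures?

146°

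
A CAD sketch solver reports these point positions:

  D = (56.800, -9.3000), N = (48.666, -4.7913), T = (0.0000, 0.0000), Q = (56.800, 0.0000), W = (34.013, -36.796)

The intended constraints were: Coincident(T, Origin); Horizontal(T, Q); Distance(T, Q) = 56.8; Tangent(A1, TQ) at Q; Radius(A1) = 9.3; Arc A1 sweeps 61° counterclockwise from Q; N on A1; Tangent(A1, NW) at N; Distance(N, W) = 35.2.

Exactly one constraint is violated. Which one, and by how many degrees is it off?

Tangent(A1, NW) at N — off by 4.40°.

T = (0.00, 0.00) ✓; T.y = 0.00, Q.y = 0.00 ✓; |TQ| = 56.80 ✓; ∠(DQ, QT) = 90.00° ✓; |DQ| = 9.300 ✓; bearing(D→N) − bearing(D→Q) = 61.00° ✓; |DN| = 9.300 ✓; ∠(DN, NW) = 85.60° ✗; |NW| = 35.20 ✓.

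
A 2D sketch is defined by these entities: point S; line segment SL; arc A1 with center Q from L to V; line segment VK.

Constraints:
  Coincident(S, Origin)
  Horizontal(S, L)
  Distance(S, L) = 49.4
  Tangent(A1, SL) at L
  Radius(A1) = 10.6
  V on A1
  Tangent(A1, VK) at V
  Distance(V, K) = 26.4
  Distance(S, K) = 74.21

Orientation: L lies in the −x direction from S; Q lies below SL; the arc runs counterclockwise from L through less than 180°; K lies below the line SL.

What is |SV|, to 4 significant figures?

60.20

S is at the origin; SL is horizontal with |SL| = 49.4 and L on the −x side, so L = (-49.40, 0.000). A1 meets SL tangentially, so QL is at right angles to SL, so Q = L + (0, -10.6) = (-49.40, -10.60). Since QV ⟂ VK (tangency), |QK| = √(10.6² + 26.4²) = 28.45 regardless of where V sits on A1. So K lies on both circle(S, 74.21) and circle(Q, 28.45); the below-SL intersection is K = (-66.18, -33.57). V is the foot of the tangent from K: V = (-59.67, -7.986).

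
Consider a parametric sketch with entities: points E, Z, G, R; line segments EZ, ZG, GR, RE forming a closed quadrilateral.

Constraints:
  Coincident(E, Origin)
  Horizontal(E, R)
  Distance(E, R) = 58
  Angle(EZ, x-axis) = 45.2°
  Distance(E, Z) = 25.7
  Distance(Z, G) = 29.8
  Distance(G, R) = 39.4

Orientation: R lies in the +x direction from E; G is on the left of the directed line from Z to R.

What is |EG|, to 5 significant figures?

55.346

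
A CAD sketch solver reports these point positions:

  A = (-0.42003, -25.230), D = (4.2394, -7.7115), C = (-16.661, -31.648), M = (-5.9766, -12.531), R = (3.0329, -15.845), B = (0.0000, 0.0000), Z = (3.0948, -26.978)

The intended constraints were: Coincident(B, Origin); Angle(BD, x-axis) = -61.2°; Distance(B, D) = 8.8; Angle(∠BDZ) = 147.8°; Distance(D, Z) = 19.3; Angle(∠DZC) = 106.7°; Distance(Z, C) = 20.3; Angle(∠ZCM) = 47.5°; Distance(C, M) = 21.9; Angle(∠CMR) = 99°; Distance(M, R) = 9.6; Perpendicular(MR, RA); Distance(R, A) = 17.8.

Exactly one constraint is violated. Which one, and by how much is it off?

Distance(R, A) = 17.8 — off by 7.80.

B = (0.00, 0.00) ✓; BD at -61.20° ✓; |BD| = 8.800 ✓; ∠BDZ = 147.8° ✓; |DZ| = 19.30 ✓; ∠DZC = 106.7° ✓; |ZC| = 20.30 ✓; ∠ZCM = 47.50° ✓; |CM| = 21.90 ✓; ∠CMR = 99.01° ✓; |MR| = 9.600 ✓; ∠(MR, RA) = 90.00° ✓; |RA| = 10.00 ✗.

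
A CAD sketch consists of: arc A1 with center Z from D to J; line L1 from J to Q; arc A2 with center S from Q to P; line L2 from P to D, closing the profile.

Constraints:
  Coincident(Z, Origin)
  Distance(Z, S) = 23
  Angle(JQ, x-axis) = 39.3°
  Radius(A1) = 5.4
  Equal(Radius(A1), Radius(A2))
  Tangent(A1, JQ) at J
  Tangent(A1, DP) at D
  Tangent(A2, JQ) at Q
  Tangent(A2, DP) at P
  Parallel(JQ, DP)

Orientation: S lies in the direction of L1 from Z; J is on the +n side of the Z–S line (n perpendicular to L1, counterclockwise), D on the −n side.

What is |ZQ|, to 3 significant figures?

23.6

The slot axis is L1's direction at 39.3°, so u = (cos 39.3°, sin 39.3°) = (0.774, 0.633) and n = (−sin 39.3°, cos 39.3°) = (-0.633, 0.774). Z is at the origin and S lies 23.0 along u from Z, so S = 23.0·u = (17.8, 14.6). Tangency of A1 to both parallel lines with radius 5.4 puts J and D at Z ± 5.4·n: J = (-3.42, 4.18), D = (3.42, -4.18). Equal radii place Q and P the same way about S: Q = S + 5.4·n = (14.4, 18.7), P = S − 5.4·n = (21.2, 10.4). Then |ZQ| = |Q − Z| = 23.6.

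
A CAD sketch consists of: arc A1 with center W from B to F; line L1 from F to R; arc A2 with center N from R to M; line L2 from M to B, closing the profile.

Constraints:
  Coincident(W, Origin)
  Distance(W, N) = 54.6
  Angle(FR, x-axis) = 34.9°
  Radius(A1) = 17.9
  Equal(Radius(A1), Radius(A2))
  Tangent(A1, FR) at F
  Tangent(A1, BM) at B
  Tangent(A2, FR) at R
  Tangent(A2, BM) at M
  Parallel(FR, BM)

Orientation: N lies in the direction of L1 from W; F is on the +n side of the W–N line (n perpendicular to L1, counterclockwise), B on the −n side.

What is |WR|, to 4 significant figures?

57.46

Tangency of A1 to both parallel lines with radius 17.9 puts F and B at W ± 17.9·n: F = (-10.24, 14.68), B = (10.24, -14.68). Equal radii place R and M the same way about N: R = N + 17.9·n = (34.54, 45.92), M = N − 17.9·n = (55.02, 16.56). Then |WR| = |R − W| = 57.46.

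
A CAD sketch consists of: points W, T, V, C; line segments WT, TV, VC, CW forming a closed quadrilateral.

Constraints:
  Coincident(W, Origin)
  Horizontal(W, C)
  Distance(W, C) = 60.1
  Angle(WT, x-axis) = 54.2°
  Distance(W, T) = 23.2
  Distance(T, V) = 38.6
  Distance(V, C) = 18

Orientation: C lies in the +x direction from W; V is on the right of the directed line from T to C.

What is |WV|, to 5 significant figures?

43.547

W is at the origin; WC is horizontal with |WC| = 60.1 and C in +x, so C = (60.1, 0). WT runs at 54.2° with |WT| = 23.2, so T = (13.571, 18.817). V is determined by |TV| = 38.6 and |VC| = 18.0 together: it lies at the intersection of circle(T, 38.6) and circle(C, 18.0). With |TC| = 50.190, the foot of the radical line on TC is 36.710 from T and the perpendicular offset is √(38.6² − 36.710²) = 11.929. Taking the right-of-TC solution: V = (43.131, -6.0056).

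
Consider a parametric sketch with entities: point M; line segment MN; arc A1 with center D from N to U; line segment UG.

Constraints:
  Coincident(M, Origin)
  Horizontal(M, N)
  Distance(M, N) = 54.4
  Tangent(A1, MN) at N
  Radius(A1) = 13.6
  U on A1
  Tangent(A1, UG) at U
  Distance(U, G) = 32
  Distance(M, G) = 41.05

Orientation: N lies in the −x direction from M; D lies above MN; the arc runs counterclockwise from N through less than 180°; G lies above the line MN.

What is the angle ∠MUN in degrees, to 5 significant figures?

144.23°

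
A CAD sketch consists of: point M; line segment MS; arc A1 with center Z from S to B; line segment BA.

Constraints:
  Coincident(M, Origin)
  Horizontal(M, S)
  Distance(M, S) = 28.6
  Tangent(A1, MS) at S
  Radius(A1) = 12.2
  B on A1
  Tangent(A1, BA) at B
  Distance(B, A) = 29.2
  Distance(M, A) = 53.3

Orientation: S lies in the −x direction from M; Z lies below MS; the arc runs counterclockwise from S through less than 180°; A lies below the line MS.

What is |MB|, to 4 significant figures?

43.28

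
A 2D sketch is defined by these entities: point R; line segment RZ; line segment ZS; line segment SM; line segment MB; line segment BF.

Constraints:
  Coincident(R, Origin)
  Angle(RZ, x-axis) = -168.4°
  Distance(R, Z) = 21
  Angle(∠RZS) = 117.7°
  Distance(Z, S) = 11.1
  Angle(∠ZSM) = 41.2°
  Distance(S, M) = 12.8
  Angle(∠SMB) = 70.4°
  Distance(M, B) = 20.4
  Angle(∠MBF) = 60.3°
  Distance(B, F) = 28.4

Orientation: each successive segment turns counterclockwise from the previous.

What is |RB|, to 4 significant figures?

29.37

R is at the origin; RZ runs at -168.4° with length 21.0, so Z = (-20.57, -4.223). ∠RZS = 117.7° gives ZS at -106.1° from the x-axis; with |ZS| = 11.1, S = (-23.65, -14.89). ∠ZSM = 41.2° gives SM at 32.70° from the x-axis; with |SM| = 12.8, M = (-12.88, -7.972). ∠SMB = 70.4° gives MB at 142.3° from the x-axis; with |MB| = 20.4, B = (-29.02, 4.503). Then |RB| = |B − R| = 29.37.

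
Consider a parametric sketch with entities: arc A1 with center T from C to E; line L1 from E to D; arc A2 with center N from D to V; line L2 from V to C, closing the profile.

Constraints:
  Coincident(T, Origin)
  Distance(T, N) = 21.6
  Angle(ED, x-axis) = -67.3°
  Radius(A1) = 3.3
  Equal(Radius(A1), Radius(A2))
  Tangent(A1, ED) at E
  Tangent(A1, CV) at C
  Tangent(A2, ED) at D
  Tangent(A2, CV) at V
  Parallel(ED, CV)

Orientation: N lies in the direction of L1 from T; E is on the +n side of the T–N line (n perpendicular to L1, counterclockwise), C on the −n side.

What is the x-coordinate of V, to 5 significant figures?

5.2912

The slot axis is L1's direction at -67.3°, so u = (cos -67.3°, sin -67.3°) = (0.38591, -0.92254) and n = (−sin -67.3°, cos -67.3°) = (0.92254, 0.38591). T is at the origin and N lies 21.6 along u from T, so N = 21.6·u = (8.3356, -19.927). Tangency of A1 to both parallel lines with radius 3.3 puts E and C at T ± 3.3·n: E = (3.0444, 1.2735), C = (-3.0444, -1.2735). Equal radii place D and V the same way about N: D = N + 3.3·n = (11.380, -18.653), V = N − 3.3·n = (5.2912, -21.200). So V.x = 5.2912.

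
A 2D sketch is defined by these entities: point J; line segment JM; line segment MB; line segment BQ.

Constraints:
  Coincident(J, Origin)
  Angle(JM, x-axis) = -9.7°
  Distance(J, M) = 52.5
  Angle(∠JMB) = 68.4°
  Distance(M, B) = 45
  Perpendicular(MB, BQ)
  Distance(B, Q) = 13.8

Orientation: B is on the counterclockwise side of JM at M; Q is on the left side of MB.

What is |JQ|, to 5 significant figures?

43.417

J is at the origin; JM runs at -9.7° with length 52.5, so M = 52.5·(cos -9.7°, sin -9.7°) = (51.749, -8.8457). ∠JMB = 68.4°, so MB runs at -9.7° + (180° − 68.4°) = 101.90° from the x-axis; with |MB| = 45.0, B = M + 45.0·(cos 101.90°, sin 101.90°) = (42.470, 35.187). MB ⟂ BQ; with |BQ| = 13.8 on the left of MB, Q = B + 13.8·(-0.97851, -0.20620) = (28.967, 32.342). Then |JQ| = |Q − J| = 43.417.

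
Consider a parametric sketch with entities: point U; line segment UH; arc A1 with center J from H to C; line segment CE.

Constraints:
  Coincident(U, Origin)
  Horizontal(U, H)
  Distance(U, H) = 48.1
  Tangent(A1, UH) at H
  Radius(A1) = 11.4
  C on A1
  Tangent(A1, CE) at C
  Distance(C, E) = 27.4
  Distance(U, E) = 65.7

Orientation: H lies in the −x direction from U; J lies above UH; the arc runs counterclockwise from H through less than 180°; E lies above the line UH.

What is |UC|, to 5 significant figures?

41.721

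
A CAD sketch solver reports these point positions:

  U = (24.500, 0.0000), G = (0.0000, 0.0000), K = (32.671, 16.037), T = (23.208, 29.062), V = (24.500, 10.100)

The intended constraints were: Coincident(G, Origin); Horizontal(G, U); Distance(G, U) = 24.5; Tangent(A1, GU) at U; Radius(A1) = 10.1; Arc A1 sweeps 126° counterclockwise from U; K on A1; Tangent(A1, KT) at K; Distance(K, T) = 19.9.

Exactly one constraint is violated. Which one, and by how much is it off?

Distance(K, T) = 19.9 — off by 3.80.

G = (0.00, 0.00) ✓; G.y = 0.00, U.y = 0.00 ✓; |GU| = 24.50 ✓; ∠(VU, UG) = 90.00° ✓; |VU| = 10.10 ✓; bearing(V→K) − bearing(V→U) = 126.0° ✓; |VK| = 10.10 ✓; ∠(VK, KT) = 90.00° ✓; |KT| = 16.10 ✗.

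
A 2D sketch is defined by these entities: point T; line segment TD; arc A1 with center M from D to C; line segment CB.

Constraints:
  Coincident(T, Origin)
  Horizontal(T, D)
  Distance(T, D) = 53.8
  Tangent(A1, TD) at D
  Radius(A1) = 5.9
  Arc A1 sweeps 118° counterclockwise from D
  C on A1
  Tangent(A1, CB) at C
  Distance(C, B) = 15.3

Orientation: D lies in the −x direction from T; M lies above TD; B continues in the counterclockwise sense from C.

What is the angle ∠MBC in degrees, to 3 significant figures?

21.1°

T is at the origin; T and D share the same y with |TD| = 53.8 and D on the −x side, so D = (-53.8, 0.00). A1 meets TD tangentially, so MD is at right angles to TD, so M = D + (0, 5.9) = (-53.8, 5.90). On A1, D sits at bearing -90° from M; a 118° counterclockwise sweep puts C at bearing 28°, so C = M + 5.9·(cos 28°, sin 28°) = (-48.6, 8.67). The tangent condition forces MC to be normal to CB, so CB runs along (−sin 28°, cos 28°); with |CB| = 15.3, B = (-55.8, 22.2). Then cos ∠MBC = BM·BC / (|BM||BC|), giving 21.1°.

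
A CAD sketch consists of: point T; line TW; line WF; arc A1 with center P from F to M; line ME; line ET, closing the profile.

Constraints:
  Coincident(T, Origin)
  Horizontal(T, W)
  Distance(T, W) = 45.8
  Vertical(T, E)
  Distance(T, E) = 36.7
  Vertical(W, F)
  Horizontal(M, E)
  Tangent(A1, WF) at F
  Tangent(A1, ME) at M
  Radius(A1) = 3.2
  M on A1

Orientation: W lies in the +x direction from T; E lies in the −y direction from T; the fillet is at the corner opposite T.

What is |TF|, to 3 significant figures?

56.7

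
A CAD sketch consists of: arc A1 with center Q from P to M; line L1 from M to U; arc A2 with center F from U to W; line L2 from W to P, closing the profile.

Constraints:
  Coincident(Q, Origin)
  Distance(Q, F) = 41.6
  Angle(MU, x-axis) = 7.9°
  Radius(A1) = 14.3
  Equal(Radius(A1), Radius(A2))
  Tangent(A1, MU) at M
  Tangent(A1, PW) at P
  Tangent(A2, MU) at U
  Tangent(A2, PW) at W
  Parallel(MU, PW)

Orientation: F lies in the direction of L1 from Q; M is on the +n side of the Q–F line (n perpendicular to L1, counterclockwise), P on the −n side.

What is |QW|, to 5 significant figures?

43.989

Tangency of A1 to both parallel lines with radius 14.3 puts M and P at Q ± 14.3·n: M = (-1.9655, 14.164), P = (1.9655, -14.164). Equal radii place U and W the same way about F: U = F + 14.3·n = (39.240, 19.882), W = F − 14.3·n = (43.171, -8.4466). Then |QW| = |W − Q| = 43.989.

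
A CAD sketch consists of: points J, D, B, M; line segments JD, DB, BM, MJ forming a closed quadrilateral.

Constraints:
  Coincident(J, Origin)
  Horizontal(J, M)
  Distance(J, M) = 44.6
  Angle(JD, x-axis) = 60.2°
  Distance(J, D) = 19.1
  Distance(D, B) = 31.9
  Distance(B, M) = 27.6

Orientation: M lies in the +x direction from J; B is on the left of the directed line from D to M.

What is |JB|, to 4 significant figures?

48.00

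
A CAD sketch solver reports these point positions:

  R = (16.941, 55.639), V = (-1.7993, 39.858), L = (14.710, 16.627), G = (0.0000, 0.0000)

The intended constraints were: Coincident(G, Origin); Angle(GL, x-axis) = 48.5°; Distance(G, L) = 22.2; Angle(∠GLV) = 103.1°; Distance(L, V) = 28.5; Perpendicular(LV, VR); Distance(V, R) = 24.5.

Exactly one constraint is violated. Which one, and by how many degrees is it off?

Perpendicular(LV, VR) — off by 4.70°.

G = (0.00, 0.00) ✓; GL at 48.50° ✓; |GL| = 22.20 ✓; ∠GLV = 103.1° ✓; |LV| = 28.50 ✓; ∠(LV, VR) = 85.30° ✗; |VR| = 24.50 ✓.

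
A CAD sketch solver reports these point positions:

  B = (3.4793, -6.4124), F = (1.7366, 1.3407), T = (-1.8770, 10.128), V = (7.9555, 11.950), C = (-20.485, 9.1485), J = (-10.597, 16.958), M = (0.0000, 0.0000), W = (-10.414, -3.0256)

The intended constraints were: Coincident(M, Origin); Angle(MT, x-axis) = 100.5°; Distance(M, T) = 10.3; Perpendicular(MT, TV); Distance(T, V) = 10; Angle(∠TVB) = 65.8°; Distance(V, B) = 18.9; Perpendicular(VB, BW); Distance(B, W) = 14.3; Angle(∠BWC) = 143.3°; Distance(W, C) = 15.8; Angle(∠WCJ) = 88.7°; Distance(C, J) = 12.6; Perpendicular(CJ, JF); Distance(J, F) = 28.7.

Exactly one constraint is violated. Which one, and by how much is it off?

Distance(J, F) = 28.7 — off by 8.80.

M = (0.00, 0.00) ✓; MT at 100.5° ✓; |MT| = 10.30 ✓; ∠(MT, TV) = 90.00° ✓; |TV| = 10.00 ✓; ∠TVB = 65.80° ✓; |VB| = 18.90 ✓; ∠(VB, BW) = 90.00° ✓; |BW| = 14.30 ✓; ∠BWC = 143.3° ✓; |WC| = 15.80 ✓; ∠WCJ = 88.70° ✓; |CJ| = 12.60 ✓; ∠(CJ, JF) = 90.00° ✓; |JF| = 19.90 ✗.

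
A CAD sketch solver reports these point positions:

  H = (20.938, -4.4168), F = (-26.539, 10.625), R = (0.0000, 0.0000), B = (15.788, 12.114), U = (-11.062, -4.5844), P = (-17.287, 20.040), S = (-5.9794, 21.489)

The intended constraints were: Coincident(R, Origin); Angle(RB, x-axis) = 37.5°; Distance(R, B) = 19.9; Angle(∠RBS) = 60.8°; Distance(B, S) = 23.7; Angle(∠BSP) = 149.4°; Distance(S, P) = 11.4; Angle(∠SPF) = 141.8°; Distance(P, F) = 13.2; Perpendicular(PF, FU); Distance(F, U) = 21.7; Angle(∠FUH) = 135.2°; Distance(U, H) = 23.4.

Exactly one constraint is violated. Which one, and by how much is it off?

Distance(U, H) = 23.4 — off by 8.60.

R = (0.00, 0.00) ✓; RB at 37.50° ✓; |RB| = 19.90 ✓; ∠RBS = 60.80° ✓; |BS| = 23.70 ✓; ∠BSP = 149.4° ✓; |SP| = 11.40 ✓; ∠SPF = 141.8° ✓; |PF| = 13.20 ✓; ∠(PF, FU) = 90.00° ✓; |FU| = 21.70 ✓; ∠FUH = 135.2° ✓; |UH| = 32.00 ✗.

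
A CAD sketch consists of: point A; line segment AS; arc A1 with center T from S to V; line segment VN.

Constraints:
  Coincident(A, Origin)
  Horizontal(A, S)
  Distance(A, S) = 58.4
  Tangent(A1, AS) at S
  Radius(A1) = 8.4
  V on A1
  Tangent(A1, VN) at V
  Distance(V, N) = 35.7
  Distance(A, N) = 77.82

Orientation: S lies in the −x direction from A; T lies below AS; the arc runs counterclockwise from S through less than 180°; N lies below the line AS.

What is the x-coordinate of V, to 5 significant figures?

-66.769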